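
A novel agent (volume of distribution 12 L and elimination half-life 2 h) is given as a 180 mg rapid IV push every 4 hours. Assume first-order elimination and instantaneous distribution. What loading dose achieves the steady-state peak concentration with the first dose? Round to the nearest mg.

f = (1/2)^(4/2) ≈ 0.250000; accumulation ratio R = 1/(1−f) ≈ 1.33333.
Loading dose to hit Cmax,ss on first dose: D_load = D_maint·R ≈ 180 × 1.33333 ≈ 240.00 mg.

240 mg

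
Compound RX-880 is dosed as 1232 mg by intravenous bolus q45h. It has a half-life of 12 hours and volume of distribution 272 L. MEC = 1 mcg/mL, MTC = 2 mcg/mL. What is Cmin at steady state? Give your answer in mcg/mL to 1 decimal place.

0.4 mcg/mL

k = ln2/t½ = ln2/12 ≈ 0.057762 h⁻¹; fraction remaining f = e^(−kτ) = e^(−0.057762×45) ≈ 0.0743.
At steady state, accumulation factor R = 1/(1 − e^(−kτ)) ≈ 1.0803.
Each bolus raises the concentration by D/Vd = 1232/272 ≈ 4.529 mcg/mL.
Steady-state peak Cmax,ss = C₀·R ≈ 4.529 × 1.0803 ≈ 4.893 mcg/mL.
Steady-state trough Cmin,ss = Cmax,ss·f ≈ 4.893 × 0.0743 ≈ 0.364 mcg/mL.
Trough 0.4 mcg/mL vs MEC 1 mcg/mL: subtherapeutic.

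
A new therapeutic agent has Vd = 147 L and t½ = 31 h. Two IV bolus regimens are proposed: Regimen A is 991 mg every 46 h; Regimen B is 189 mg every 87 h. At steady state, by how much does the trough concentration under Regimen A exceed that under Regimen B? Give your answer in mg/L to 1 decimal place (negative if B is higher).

3.5 mg/L

Regimen A: f = (1/2)^(46/31) ≈ 0.3575; Cmin,ss = (991/147)·f/(1−f) ≈ 3.751 mg/L.
Regimen B: f = (1/2)^(87/31) ≈ 0.1429; Cmin,ss = (189/147)·f/(1−f) ≈ 0.214 mg/L.
Difference ≈ 3.751 − 0.214 ≈ 3.537 mg/L.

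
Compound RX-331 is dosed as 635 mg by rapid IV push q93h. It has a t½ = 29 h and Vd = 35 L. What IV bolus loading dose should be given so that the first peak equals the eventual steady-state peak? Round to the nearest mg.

f = (1/2)^(93/29) ≈ 0.108300; accumulation ratio R = 1/(1−f) ≈ 1.12145.
Loading dose to hit Cmax,ss on first dose: D_load = D_maint·R ≈ 635 × 1.12145 ≈ 712.12 mg.

712 mg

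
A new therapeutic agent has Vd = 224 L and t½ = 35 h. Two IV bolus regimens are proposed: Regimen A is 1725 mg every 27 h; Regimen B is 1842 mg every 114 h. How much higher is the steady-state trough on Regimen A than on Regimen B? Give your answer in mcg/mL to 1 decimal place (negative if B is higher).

Regimen A: f = (1/2)^(27/35) ≈ 0.5858; Cmin,ss = (1725/224)·f/(1−f) ≈ 10.891 mcg/mL.
Regimen B: f = (1/2)^(114/35) ≈ 0.1046; Cmin,ss = (1842/224)·f/(1−f) ≈ 0.961 mcg/mL.
Difference ≈ 10.891 − 0.961 ≈ 9.930 mcg/mL.

9.9 mcg/mL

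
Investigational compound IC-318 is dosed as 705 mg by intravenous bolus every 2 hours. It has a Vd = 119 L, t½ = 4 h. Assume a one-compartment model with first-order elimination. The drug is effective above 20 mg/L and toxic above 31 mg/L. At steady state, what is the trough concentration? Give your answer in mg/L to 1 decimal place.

Over one 2-h interval, 2/4 ≈ 0.5 half-lives elapse, leaving f ≈ 0.7071 of each dose.
Each bolus raises the concentration by D/Vd = 705/119 ≈ 5.924 mg/L.
Steady-state trough Cmin,ss = C₀·f/(1−f) ≈ 5.924 × 0.7071/0.2929 ≈ 14.301 mg/L.
Trough 14.3 mg/L vs MEC 20 mg/L: subtherapeutic.

14.3 mg/L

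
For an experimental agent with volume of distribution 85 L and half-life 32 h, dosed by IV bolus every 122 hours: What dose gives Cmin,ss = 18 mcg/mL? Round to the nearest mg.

19967 mg

τ/t½ = 122/32 ≈ 3.8125, so f = (1/2)^(122/32) ≈ 0.071174.
Cmin,ss = (D/Vd)·f/(1−f), so D = Cmin,ss·Vd·(1−f)/f.
D = 18 × 85 × (1−f)/f ≈ 18 × 85 × 13.05007 ≈ 19966.61 mg.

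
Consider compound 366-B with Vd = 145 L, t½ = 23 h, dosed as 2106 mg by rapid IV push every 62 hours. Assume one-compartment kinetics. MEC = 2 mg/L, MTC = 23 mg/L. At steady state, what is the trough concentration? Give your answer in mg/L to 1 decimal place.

Over one 62-h interval, 62/23 ≈ 2.6957 half-lives elapse, leaving f ≈ 0.1544 of each dose.
At steady state, accumulation factor R = 1/(1 − e^(−kτ)) ≈ 1.1826.
Each bolus raises the concentration by D/Vd = 2106/145 ≈ 14.524 mg/L.
Steady-state peak Cmax,ss = C₀·R ≈ 14.524 × 1.1826 ≈ 17.176 mg/L.
One interval later, Cmin,ss = Cmax,ss·e^(−kτ) ≈ 17.176 × 0.1544 ≈ 2.652 mg/L.
Trough 2.7 mg/L vs MEC 2 mg/L: adequate.

2.7 mg/L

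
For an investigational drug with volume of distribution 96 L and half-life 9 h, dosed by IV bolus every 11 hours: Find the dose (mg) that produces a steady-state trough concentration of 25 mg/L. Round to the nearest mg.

3199 mg

τ/t½ = 11/9 ≈ 1.2222, so f = (1/2)^(11/9) ≈ 0.428622.
Cmin,ss = (D/Vd)·f/(1−f), so D = Cmin,ss·Vd·(1−f)/f.
D = 25 × 96 × (1−f)/f ≈ 25 × 96 × 1.33306 ≈ 3199.34 mg.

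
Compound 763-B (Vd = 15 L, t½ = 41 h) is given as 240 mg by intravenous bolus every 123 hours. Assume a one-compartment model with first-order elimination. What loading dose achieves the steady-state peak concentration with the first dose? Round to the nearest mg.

f = (1/2)^(123/41) ≈ 0.125000; accumulation ratio R = 1/(1−f) ≈ 1.14286.
Loading dose to hit Cmax,ss on first dose: D_load = D_maint·R ≈ 240 × 1.14286 ≈ 274.29 mg.

274 mg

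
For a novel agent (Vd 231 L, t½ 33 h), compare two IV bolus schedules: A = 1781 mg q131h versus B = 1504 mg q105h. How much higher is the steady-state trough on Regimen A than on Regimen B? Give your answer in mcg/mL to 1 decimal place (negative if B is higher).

-0.3 mcg/mL

Regimen A: f = (1/2)^(131/33) ≈ 0.0638; Cmin,ss = (1781/231)·f/(1−f) ≈ 0.525 mcg/mL.
Regimen B: f = (1/2)^(105/33) ≈ 0.1102; Cmin,ss = (1504/231)·f/(1−f) ≈ 0.806 mcg/mL.
Difference ≈ 0.525 − 0.806 ≈ -0.281 mcg/mL.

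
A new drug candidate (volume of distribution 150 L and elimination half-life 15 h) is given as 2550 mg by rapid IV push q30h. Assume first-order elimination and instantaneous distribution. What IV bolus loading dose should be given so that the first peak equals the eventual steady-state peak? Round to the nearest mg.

f = (1/2)^(30/15) ≈ 0.250000; accumulation ratio R = 1/(1−f) ≈ 1.33333.
Loading dose to hit Cmax,ss on first dose: D_load = D_maint·R ≈ 2550 × 1.33333 ≈ 3399.99 mg.

3400 mg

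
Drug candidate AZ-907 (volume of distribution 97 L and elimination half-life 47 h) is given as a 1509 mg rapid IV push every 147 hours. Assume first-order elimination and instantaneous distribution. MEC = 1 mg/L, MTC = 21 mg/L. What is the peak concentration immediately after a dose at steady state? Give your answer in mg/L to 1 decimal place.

τ/t½ = 147/47 ≈ 3.1277, so fraction remaining f = (1/2)^(147/47) ≈ 0.1144.
At steady state, accumulation factor R = 1/(1 − e^(−kτ)) ≈ 1.1292.
Single-dose peak C₀ = D/Vd = 1509/97 ≈ 15.557 mg/L.
Steady-state peak Cmax,ss = C₀·R ≈ 15.557 × 1.1292 ≈ 17.567 mg/L.
Peak 17.6 mg/L vs MTC 21 mg/L: below toxic threshold.

17.6 mg/L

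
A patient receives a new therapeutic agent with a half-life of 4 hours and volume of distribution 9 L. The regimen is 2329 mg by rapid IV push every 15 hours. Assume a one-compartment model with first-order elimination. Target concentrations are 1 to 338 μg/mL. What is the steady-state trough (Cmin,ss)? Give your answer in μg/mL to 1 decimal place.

Over one 15-h interval, 15/4 ≈ 3.75 half-lives elapse, leaving f ≈ 0.0743 of each dose.
At steady state, accumulation factor R = 1/(1 − e^(−kτ)) ≈ 1.0803.
Single-dose peak C₀ = D/Vd = 2329/9 ≈ 258.778 μg/mL.
Steady-state peak Cmax,ss = C₀·R ≈ 258.778 × 1.0803 ≈ 279.558 μg/mL.
One interval later, Cmin,ss = Cmax,ss·e^(−kτ) ≈ 279.558 × 0.0743 ≈ 20.771 μg/mL.
Trough 20.8 μg/mL vs MEC 1 μg/mL: adequate.

20.8 μg/mL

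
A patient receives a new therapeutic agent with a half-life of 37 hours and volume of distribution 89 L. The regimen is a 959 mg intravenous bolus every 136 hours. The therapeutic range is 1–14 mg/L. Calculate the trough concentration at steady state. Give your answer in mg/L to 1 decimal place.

0.9 mg/L

Over one 136-h interval, 136/37 ≈ 3.6757 half-lives elapse, leaving f ≈ 0.0783 of each dose.
At steady state, accumulation factor R = 1/(1 − e^(−kτ)) ≈ 1.0850.
Single-dose peak C₀ = D/Vd = 959/89 ≈ 10.775 mg/L.
Cmax,ss = C₀/(1 − f) ≈ 10.775/0.9217 ≈ 11.690 mg/L.
Steady-state trough Cmin,ss = Cmax,ss·f ≈ 11.690 × 0.0783 ≈ 0.915 mg/L.
Trough 0.9 mg/L vs MEC 1 mg/L: subtherapeutic.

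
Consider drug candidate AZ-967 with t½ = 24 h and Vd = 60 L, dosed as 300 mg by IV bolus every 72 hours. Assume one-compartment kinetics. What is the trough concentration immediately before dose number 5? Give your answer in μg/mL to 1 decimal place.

f = (1/2)^(τ/t½) = (1/2)^(72/24) ≈ 0.1250.
C₀ = D/Vd = 300/60 ≈ 5.000 μg/mL.
Before the 5th dose, 4 doses have been given. Superposition: Cmin = C₀·(f + f² + … + f^4).
≈ 5.000 × (0.1250 + 0.0156 + 0.0020 + 0.0002) ≈ 5.000 × 0.1428 ≈ 0.714 μg/mL.

0.7 μg/mL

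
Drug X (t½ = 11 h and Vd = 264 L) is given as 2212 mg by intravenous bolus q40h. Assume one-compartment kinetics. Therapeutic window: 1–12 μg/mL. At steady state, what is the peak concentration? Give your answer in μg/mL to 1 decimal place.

9.1 μg/mL

τ/t½ = 40/11 ≈ 3.6364, so fraction remaining f = (1/2)^(40/11) ≈ 0.0804.
At steady state, accumulation factor R = 1/(1 − e^(−kτ)) ≈ 1.0874.
Single-dose peak C₀ = D/Vd = 2212/264 ≈ 8.379 μg/mL.
Steady-state peak Cmax,ss = C₀·R ≈ 8.379 × 1.0874 ≈ 9.111 μg/mL.
Peak 9.1 μg/mL vs MTC 12 μg/mL: below toxic threshold.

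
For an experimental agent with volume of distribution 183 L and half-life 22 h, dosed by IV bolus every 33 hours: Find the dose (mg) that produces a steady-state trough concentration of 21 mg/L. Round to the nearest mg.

τ/t½ = 33/22 ≈ 1.5, so f = (1/2)^(33/22) ≈ 0.353553.
Cmin,ss = (D/Vd)·f/(1−f), so D = Cmin,ss·Vd·(1−f)/f.
D = 21 × 183 × (1−f)/f ≈ 21 × 183 × 1.82843 ≈ 7026.66 mg.

7027 mg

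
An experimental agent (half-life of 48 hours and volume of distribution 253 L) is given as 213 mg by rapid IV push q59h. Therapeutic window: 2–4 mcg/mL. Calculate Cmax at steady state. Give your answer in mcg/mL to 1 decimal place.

1.5 mcg/mL

τ/t½ = 59/48 ≈ 1.2292, so fraction remaining f = (1/2)^(59/48) ≈ 0.4266.
Accumulation ratio R = 1/(1 − f) ≈ 1/0.5734 ≈ 1.7440.
Each bolus raises the concentration by D/Vd = 213/253 ≈ 0.842 mcg/mL.
Steady-state peak Cmax,ss = C₀·R ≈ 0.842 × 1.7440 ≈ 1.468 mcg/mL.
Peak 1.5 mcg/mL vs MTC 4 mcg/mL: below toxic threshold.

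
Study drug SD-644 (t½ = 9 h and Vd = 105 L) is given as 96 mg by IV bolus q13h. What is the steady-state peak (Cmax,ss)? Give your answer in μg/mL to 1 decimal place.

1.4 μg/mL

τ/t½ = 13/9 ≈ 1.4444, so fraction remaining f = (1/2)^(13/9) ≈ 0.3674.
Accumulation ratio R = 1/(1 − f) ≈ 1/0.6326 ≈ 1.5808.
Each bolus raises the concentration by D/Vd = 96/105 ≈ 0.914 μg/mL.
Steady-state peak Cmax,ss = C₀·R ≈ 0.914 × 1.5808 ≈ 1.445 μg/mL.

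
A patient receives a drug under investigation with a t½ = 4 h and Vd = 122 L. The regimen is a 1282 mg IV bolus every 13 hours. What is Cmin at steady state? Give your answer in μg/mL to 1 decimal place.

k = ln2/t½ = ln2/4 ≈ 0.173287 h⁻¹; fraction remaining f = e^(−kτ) = e^(−0.173287×13) ≈ 0.1051.
Each bolus raises the concentration by D/Vd = 1282/122 ≈ 10.508 μg/mL.
Steady-state trough Cmin,ss = C₀·f/(1−f) ≈ 10.508 × 0.1051/0.8949 ≈ 1.234 μg/mL.

1.2 μg/mL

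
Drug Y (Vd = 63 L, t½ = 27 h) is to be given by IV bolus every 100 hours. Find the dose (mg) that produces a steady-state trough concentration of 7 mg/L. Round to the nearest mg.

τ/t½ = 100/27 ≈ 3.7037, so f = (1/2)^(100/27) ≈ 0.076749.
Cmin,ss = (D/Vd)·f/(1−f), so D = Cmin,ss·Vd·(1−f)/f.
D = 7 × 63 × (1−f)/f ≈ 7 × 63 × 12.02949 ≈ 5305.01 mg.

5305 mg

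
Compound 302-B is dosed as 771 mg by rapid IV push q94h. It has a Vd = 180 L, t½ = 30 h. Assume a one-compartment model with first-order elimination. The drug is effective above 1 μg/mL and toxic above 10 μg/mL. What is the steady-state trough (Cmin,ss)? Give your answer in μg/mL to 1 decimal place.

k = ln2/t½ = ln2/30 ≈ 0.023105 h⁻¹; fraction remaining f = e^(−kτ) = e^(−0.023105×94) ≈ 0.1140.
At steady state, accumulation factor R = 1/(1 − e^(−kτ)) ≈ 1.1287.
Single-dose peak C₀ = D/Vd = 771/180 ≈ 4.283 μg/mL.
Cmax,ss = C₀/(1 − f) ≈ 4.283/0.8860 ≈ 4.834 μg/mL.
One interval later, Cmin,ss = Cmax,ss·e^(−kτ) ≈ 4.834 × 0.1140 ≈ 0.551 μg/mL.
Trough 0.6 μg/mL vs MEC 1 μg/mL: subtherapeutic.

0.6 μg/mL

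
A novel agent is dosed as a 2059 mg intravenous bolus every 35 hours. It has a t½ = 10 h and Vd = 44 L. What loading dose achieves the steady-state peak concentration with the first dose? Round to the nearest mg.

f = (1/2)^(35/10) ≈ 0.088388; accumulation ratio R = 1/(1−f) ≈ 1.09696.
Loading dose to hit Cmax,ss on first dose: D_load = D_maint·R ≈ 2059 × 1.09696 ≈ 2258.64 mg.

2259 mg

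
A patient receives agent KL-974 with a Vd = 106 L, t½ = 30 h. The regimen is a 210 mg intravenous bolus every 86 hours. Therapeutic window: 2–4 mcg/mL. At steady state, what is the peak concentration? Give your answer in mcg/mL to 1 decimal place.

k = ln2/t½ = ln2/30 ≈ 0.023105 h⁻¹; fraction remaining f = e^(−kτ) = e^(−0.023105×86) ≈ 0.1371.
Accumulation ratio R = 1/(1 − f) ≈ 1/0.8629 ≈ 1.1589.
Each bolus raises the concentration by D/Vd = 210/106 ≈ 1.981 mcg/mL.
Steady-state peak Cmax,ss = C₀·R ≈ 1.981 × 1.1589 ≈ 2.296 mcg/mL.
Peak 2.3 mcg/mL vs MTC 4 mcg/mL: below toxic threshold.

2.3 mcg/mL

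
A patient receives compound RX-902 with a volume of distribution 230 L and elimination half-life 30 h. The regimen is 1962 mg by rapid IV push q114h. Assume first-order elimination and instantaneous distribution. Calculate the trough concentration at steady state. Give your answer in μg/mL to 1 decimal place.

0.7 μg/mL

τ/t½ = 114/30 ≈ 3.8, so fraction remaining f = (1/2)^(114/30) ≈ 0.0718.
At steady state, accumulation factor R = 1/(1 − e^(−kτ)) ≈ 1.0774.
Each bolus raises the concentration by D/Vd = 1962/230 ≈ 8.530 μg/mL.
Steady-state peak Cmax,ss = C₀·R ≈ 8.530 × 1.0774 ≈ 9.190 μg/mL.
One interval later, Cmin,ss = Cmax,ss·e^(−kτ) ≈ 9.190 × 0.0718 ≈ 0.660 μg/mL.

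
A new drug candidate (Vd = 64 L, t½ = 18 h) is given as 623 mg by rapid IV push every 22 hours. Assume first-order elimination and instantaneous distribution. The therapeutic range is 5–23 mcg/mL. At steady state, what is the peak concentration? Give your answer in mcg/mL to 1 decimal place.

17.0 mcg/mL

k = ln2/t½ = ln2/18 ≈ 0.038508 h⁻¹; fraction remaining f = e^(−kτ) = e^(−0.038508×22) ≈ 0.4286.
At steady state, accumulation factor R = 1/(1 − e^(−kτ)) ≈ 1.7501.
Single-dose peak C₀ = D/Vd = 623/64 ≈ 9.734 mcg/mL.
Steady-state peak Cmax,ss = C₀·R ≈ 9.734 × 1.7501 ≈ 17.035 mcg/mL.
Peak 17.0 mcg/mL vs MTC 23 mcg/mL: below toxic threshold.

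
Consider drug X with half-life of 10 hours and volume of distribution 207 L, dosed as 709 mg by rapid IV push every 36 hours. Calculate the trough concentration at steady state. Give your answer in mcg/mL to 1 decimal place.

0.3 mcg/mL

Over one 36-h interval, 36/10 ≈ 3.6 half-lives elapse, leaving f ≈ 0.0825 of each dose.
At steady state, accumulation factor R = 1/(1 − e^(−kτ)) ≈ 1.0899.
Single-dose peak C₀ = D/Vd = 709/207 ≈ 3.425 mcg/mL.
Cmax,ss = C₀/(1 − f) ≈ 3.425/0.9175 ≈ 3.733 mcg/mL.
Steady-state trough Cmin,ss = Cmax,ss·f ≈ 3.733 × 0.0825 ≈ 0.308 mcg/mL.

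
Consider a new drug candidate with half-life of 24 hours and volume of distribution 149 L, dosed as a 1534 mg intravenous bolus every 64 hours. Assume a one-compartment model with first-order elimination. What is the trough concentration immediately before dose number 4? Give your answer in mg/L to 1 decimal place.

1.9 mg/L

f = (1/2)^(τ/t½) = (1/2)^(64/24) ≈ 0.1575.
C₀ = D/Vd = 1534/149 ≈ 10.295 mg/L.
Before the 4th dose, 3 doses have been given. Superposition: Cmin = C₀·(f + f² + … + f^3).
≈ 10.295 × (0.1575 + 0.0248 + 0.0039) ≈ 10.295 × 0.1862 ≈ 1.917 mg/L.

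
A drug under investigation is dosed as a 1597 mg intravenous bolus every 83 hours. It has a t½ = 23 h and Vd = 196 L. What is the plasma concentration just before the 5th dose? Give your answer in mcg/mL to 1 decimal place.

f = (1/2)^(τ/t½) = (1/2)^(83/23) ≈ 0.0820.
C₀ = D/Vd = 1597/196 ≈ 8.148 mcg/mL.
Before the 5th dose, 4 doses have been given. Superposition: Cmin = C₀·(f + f² + … + f^4).
≈ 8.148 × (0.0820 + 0.0067 + 0.0006 + 0.0000) ≈ 8.148 × 0.0893 ≈ 0.728 mcg/mL.

0.7 mcg/mL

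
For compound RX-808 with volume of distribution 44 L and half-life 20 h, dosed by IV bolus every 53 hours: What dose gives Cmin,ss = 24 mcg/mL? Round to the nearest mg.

τ/t½ = 53/20 ≈ 2.65, so f = (1/2)^(53/20) ≈ 0.159320.
Cmin,ss = (D/Vd)·f/(1−f), so D = Cmin,ss·Vd·(1−f)/f.
D = 24 × 44 × (1−f)/f ≈ 24 × 44 × 5.27668 ≈ 5572.17 mg.

5572 mg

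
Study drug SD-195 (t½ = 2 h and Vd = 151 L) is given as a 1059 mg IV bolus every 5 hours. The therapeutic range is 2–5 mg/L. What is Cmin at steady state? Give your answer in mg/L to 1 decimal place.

Over one 5-h interval, 5/2 ≈ 2.5 half-lives elapse, leaving f ≈ 0.1768 of each dose.
Each bolus raises the concentration by D/Vd = 1059/151 ≈ 7.013 mg/L.
Steady-state trough Cmin,ss = C₀·f/(1−f) ≈ 7.013 × 0.1768/0.8232 ≈ 1.506 mg/L.
Trough 1.5 mg/L vs MEC 2 mg/L: subtherapeutic.

1.5 mg/L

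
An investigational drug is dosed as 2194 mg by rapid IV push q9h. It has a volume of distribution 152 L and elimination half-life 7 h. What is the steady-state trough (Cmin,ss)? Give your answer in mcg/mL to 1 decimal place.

10.0 mcg/mL

k = ln2/t½ = ln2/7 ≈ 0.099021 h⁻¹; fraction remaining f = e^(−kτ) = e^(−0.099021×9) ≈ 0.4102.
Accumulation ratio R = 1/(1 − f) ≈ 1/0.5898 ≈ 1.6955.
Single-dose peak C₀ = D/Vd = 2194/152 ≈ 14.434 mcg/mL.
Steady-state peak Cmax,ss = C₀·R ≈ 14.434 × 1.6955 ≈ 24.473 mcg/mL.
Steady-state trough Cmin,ss = Cmax,ss·f ≈ 24.473 × 0.4102 ≈ 10.039 mcg/mL.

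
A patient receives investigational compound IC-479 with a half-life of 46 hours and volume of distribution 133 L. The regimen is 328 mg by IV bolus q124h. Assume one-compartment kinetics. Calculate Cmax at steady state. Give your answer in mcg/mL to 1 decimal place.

k = ln2/t½ = ln2/46 ≈ 0.015068 h⁻¹; fraction remaining f = e^(−kτ) = e^(−0.015068×124) ≈ 0.1544.
At steady state, accumulation factor R = 1/(1 − e^(−kτ)) ≈ 1.1826.
Single-dose peak C₀ = D/Vd = 328/133 ≈ 2.466 mcg/mL.
Steady-state peak Cmax,ss = C₀·R ≈ 2.466 × 1.1826 ≈ 2.916 mcg/mL.

2.9 mcg/mL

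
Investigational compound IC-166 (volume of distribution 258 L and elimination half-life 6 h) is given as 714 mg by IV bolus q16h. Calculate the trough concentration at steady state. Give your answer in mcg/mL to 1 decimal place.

0.5 mcg/mL

Over one 16-h interval, 16/6 ≈ 2.6667 half-lives elapse, leaving f ≈ 0.1575 of each dose.
Each bolus raises the concentration by D/Vd = 714/258 ≈ 2.767 mcg/mL.
Steady-state trough Cmin,ss = C₀·f/(1−f) ≈ 2.767 × 0.1575/0.8425 ≈ 0.517 mcg/mL.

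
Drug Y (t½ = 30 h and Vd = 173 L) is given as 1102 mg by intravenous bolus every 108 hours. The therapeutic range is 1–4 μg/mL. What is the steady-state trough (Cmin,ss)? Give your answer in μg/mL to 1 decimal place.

0.6 μg/mL

Over one 108-h interval, 108/30 ≈ 3.6 half-lives elapse, leaving f ≈ 0.0825 of each dose.
Single-dose peak C₀ = D/Vd = 1102/173 ≈ 6.370 μg/mL.
Steady-state trough Cmin,ss = C₀·f/(1−f) ≈ 6.370 × 0.0825/0.9175 ≈ 0.573 μg/mL.
Trough 0.6 μg/mL vs MEC 1 μg/mL: subtherapeutic.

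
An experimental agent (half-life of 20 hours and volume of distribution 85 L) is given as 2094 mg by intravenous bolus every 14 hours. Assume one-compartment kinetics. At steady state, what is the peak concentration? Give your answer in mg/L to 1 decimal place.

64.1 mg/L

τ/t½ = 14/20 ≈ 0.7, so fraction remaining f = (1/2)^(14/20) ≈ 0.6156.
At steady state, accumulation factor R = 1/(1 − e^(−kτ)) ≈ 2.6015.
Single-dose peak C₀ = D/Vd = 2094/85 ≈ 24.635 mg/L.
Cmax,ss = C₀/(1 − f) ≈ 24.635/0.3844 ≈ 64.087 mg/L.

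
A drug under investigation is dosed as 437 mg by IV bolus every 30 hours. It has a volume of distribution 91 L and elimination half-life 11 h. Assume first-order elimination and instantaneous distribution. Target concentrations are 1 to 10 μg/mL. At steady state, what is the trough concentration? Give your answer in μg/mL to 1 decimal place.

0.9 μg/mL

Over one 30-h interval, 30/11 ≈ 2.7273 half-lives elapse, leaving f ≈ 0.1510 of each dose.
At steady state, accumulation factor R = 1/(1 − e^(−kτ)) ≈ 1.1779.
Each bolus raises the concentration by D/Vd = 437/91 ≈ 4.802 μg/mL.
Cmax,ss = C₀/(1 − f) ≈ 4.802/0.8490 ≈ 5.656 μg/mL.
Steady-state trough Cmin,ss = Cmax,ss·f ≈ 5.656 × 0.1510 ≈ 0.854 μg/mL.
Trough 0.9 μg/mL vs MEC 1 μg/mL: subtherapeutic.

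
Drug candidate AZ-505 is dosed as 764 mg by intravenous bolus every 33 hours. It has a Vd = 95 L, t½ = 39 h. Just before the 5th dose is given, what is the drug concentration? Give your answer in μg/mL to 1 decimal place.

f = (1/2)^(τ/t½) = (1/2)^(33/39) ≈ 0.5563.
C₀ = D/Vd = 764/95 ≈ 8.042 μg/mL.
Before the 5th dose, 4 doses have been given. Superposition: Cmin = C₀·(f + f² + … + f^4).
≈ 8.042 × (0.5563 + 0.3095 + 0.1722 + 0.0958) ≈ 8.042 × 1.1338 ≈ 9.118 μg/mL.

9.1 μg/mL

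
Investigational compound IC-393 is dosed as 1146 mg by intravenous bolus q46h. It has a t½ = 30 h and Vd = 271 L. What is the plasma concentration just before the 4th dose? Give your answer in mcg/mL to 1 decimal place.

2.1 mcg/mL

f = (1/2)^(τ/t½) = (1/2)^(46/30) ≈ 0.3455.
C₀ = D/Vd = 1146/271 ≈ 4.229 mcg/mL.
Before the 4th dose, 3 doses have been given. Superposition: Cmin = C₀·(f + f² + … + f^3).
≈ 4.229 × (0.3455 + 0.1194 + 0.0412) ≈ 4.229 × 0.5061 ≈ 2.140 mcg/mL.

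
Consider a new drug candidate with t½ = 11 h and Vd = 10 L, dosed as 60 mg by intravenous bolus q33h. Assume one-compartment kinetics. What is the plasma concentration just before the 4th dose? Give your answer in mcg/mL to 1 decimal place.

f = (1/2)^(τ/t½) = (1/2)^(33/11) ≈ 0.1250.
C₀ = D/Vd = 60/10 ≈ 6.000 mcg/mL.
Before the 4th dose, 3 doses have been given. Superposition: Cmin = C₀·(f + f² + … + f^3).
≈ 6.000 × (0.1250 + 0.0156 + 0.0020) ≈ 6.000 × 0.1426 ≈ 0.856 mcg/mL.

0.9 mcg/mL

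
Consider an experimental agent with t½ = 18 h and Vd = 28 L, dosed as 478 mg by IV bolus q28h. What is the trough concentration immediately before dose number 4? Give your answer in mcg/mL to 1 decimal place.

8.5 mcg/mL

f = (1/2)^(τ/t½) = (1/2)^(28/18) ≈ 0.3402.
C₀ = D/Vd = 478/28 ≈ 17.071 mcg/mL.
Before the 4th dose, 3 doses have been given. Superposition: Cmin = C₀·(f + f² + … + f^3).
≈ 17.071 × (0.3402 + 0.1157 + 0.0394) ≈ 17.071 × 0.4953 ≈ 8.455 mcg/mL.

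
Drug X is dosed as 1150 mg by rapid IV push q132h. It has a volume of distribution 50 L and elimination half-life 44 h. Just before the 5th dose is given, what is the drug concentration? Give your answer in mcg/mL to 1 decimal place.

3.3 mcg/mL

f = (1/2)^(τ/t½) = (1/2)^(132/44) ≈ 0.1250.
C₀ = D/Vd = 1150/50 ≈ 23.000 mcg/mL.
Before the 5th dose, 4 doses have been given. Superposition: Cmin = C₀·(f + f² + … + f^4).
≈ 23.000 × (0.1250 + 0.0156 + 0.0020 + 0.0002) ≈ 23.000 × 0.1428 ≈ 3.284 mcg/mL.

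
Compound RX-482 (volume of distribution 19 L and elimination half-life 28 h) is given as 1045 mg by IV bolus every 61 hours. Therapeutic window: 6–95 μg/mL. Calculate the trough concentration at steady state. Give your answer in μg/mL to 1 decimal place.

15.6 μg/mL

τ/t½ = 61/28 ≈ 2.1786, so fraction remaining f = (1/2)^(61/28) ≈ 0.2209.
Accumulation ratio R = 1/(1 − f) ≈ 1/0.7791 ≈ 1.2835.
Single-dose peak C₀ = D/Vd = 1045/19 ≈ 55.000 μg/mL.
Cmax,ss = C₀/(1 − f) ≈ 55.000/0.7791 ≈ 70.594 μg/mL.
Steady-state trough Cmin,ss = Cmax,ss·f ≈ 70.594 × 0.2209 ≈ 15.594 μg/mL.
Trough 15.6 μg/mL vs MEC 6 μg/mL: adequate.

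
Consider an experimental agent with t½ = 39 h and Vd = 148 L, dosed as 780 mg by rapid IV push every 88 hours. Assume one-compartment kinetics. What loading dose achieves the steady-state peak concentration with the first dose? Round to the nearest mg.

986 mg

f = (1/2)^(88/39) ≈ 0.209292; accumulation ratio R = 1/(1−f) ≈ 1.26469.
Loading dose to hit Cmax,ss on first dose: D_load = D_maint·R ≈ 780 × 1.26469 ≈ 986.46 mg.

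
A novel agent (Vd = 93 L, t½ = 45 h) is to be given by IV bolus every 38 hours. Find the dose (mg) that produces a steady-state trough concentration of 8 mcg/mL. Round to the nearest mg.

τ/t½ = 38/45 ≈ 0.84444, so f = (1/2)^(38/45) ≈ 0.556925.
Cmin,ss = (D/Vd)·f/(1−f), so D = Cmin,ss·Vd·(1−f)/f.
D = 8 × 93 × (1−f)/f ≈ 8 × 93 × 0.79557 ≈ 591.90 mg.

592 mg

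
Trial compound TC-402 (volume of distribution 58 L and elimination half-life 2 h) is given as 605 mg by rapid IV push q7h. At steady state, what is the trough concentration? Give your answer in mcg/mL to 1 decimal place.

k = ln2/t½ = ln2/2 ≈ 0.346574 h⁻¹; fraction remaining f = e^(−kτ) = e^(−0.346574×7) ≈ 0.0884.
At steady state, accumulation factor R = 1/(1 − e^(−kτ)) ≈ 1.0970.
Each bolus raises the concentration by D/Vd = 605/58 ≈ 10.431 mcg/mL.
Steady-state peak Cmax,ss = C₀·R ≈ 10.431 × 1.0970 ≈ 11.443 mcg/mL.
Steady-state trough Cmin,ss = Cmax,ss·f ≈ 11.443 × 0.0884 ≈ 1.012 mcg/mL.

1.0 mcg/mL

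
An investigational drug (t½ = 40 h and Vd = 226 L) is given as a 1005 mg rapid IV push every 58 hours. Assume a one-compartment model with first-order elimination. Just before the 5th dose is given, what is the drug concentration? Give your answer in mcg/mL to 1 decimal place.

f = (1/2)^(τ/t½) = (1/2)^(58/40) ≈ 0.3660.
C₀ = D/Vd = 1005/226 ≈ 4.447 mcg/mL.
Before the 5th dose, 4 doses have been given. Superposition: Cmin = C₀·(f + f² + … + f^4).
≈ 4.447 × (0.3660 + 0.1340 + 0.0490 + 0.0179) ≈ 4.447 × 0.5669 ≈ 2.521 mcg/mL.

2.5 mcg/mL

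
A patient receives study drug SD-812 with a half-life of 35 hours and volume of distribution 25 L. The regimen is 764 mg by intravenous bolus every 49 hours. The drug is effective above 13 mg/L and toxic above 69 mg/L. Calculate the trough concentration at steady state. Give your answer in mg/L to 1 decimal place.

Over one 49-h interval, 49/35 ≈ 1.4 half-lives elapse, leaving f ≈ 0.3789 of each dose.
At steady state, accumulation factor R = 1/(1 − e^(−kτ)) ≈ 1.6100.
Each bolus raises the concentration by D/Vd = 764/25 ≈ 30.560 mg/L.
Steady-state peak Cmax,ss = C₀·R ≈ 30.560 × 1.6100 ≈ 49.202 mg/L.
One interval later, Cmin,ss = Cmax,ss·e^(−kτ) ≈ 49.202 × 0.3789 ≈ 18.643 mg/L.
Trough 18.6 mg/L vs MEC 13 mg/L: adequate.

18.6 mg/L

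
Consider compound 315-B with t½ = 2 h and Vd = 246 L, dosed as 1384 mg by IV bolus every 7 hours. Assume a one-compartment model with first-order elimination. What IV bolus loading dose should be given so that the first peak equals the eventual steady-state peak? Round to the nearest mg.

1518 mg

f = (1/2)^(7/2) ≈ 0.088388; accumulation ratio R = 1/(1−f) ≈ 1.09696.
Loading dose to hit Cmax,ss on first dose: D_load = D_maint·R ≈ 1384 × 1.09696 ≈ 1518.19 mg.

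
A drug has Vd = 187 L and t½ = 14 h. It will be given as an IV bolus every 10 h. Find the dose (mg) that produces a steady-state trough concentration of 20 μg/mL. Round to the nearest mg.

τ/t½ = 10/14 ≈ 0.71429, so f = (1/2)^(10/14) ≈ 0.609507.
Cmin,ss = (D/Vd)·f/(1−f), so D = Cmin,ss·Vd·(1−f)/f.
D = 20 × 187 × (1−f)/f ≈ 20 × 187 × 0.64067 ≈ 2396.11 mg.

2396 mg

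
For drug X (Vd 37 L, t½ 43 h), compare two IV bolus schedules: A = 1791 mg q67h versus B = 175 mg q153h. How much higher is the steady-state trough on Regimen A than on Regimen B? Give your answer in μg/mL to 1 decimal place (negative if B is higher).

Regimen A: f = (1/2)^(67/43) ≈ 0.3396; Cmin,ss = (1791/37)·f/(1−f) ≈ 24.892 μg/mL.
Regimen B: f = (1/2)^(153/43) ≈ 0.0849; Cmin,ss = (175/37)·f/(1−f) ≈ 0.439 μg/mL.
Difference ≈ 24.892 − 0.439 ≈ 24.453 μg/mL.

24.5 μg/mL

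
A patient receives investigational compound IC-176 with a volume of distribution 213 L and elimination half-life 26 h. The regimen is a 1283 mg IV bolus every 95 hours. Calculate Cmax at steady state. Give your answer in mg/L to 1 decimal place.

6.5 mg/L

Over one 95-h interval, 95/26 ≈ 3.6538 half-lives elapse, leaving f ≈ 0.0794 of each dose.
At steady state, accumulation factor R = 1/(1 − e^(−kτ)) ≈ 1.0862.
Each bolus raises the concentration by D/Vd = 1283/213 ≈ 6.023 mg/L.
Steady-state peak Cmax,ss = C₀·R ≈ 6.023 × 1.0862 ≈ 6.542 mg/L.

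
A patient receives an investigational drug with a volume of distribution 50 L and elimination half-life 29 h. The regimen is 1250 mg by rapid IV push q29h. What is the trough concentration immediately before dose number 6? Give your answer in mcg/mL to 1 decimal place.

f = (1/2)^(τ/t½) = (1/2)^(29/29) ≈ 0.5000.
C₀ = D/Vd = 1250/50 ≈ 25.000 mcg/mL.
Before the 6th dose, 5 doses have been given. Superposition: Cmin = C₀·(f + f² + … + f^5).
≈ 25.000 × (0.5000 + 0.2500 + 0.1250 + 0.0625 + 0.0313) ≈ 25.000 × 0.9688 ≈ 24.220 mcg/mL.

24.2 mcg/mL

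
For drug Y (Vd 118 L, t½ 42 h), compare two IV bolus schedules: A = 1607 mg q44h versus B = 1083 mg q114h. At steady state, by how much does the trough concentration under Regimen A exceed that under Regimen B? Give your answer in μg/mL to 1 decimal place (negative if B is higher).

11.1 μg/mL

Regimen A: f = (1/2)^(44/42) ≈ 0.4838; Cmin,ss = (1607/118)·f/(1−f) ≈ 12.764 μg/mL.
Regimen B: f = (1/2)^(114/42) ≈ 0.1524; Cmin,ss = (1083/118)·f/(1−f) ≈ 1.650 μg/mL.
Difference ≈ 12.764 − 1.650 ≈ 11.114 μg/mL.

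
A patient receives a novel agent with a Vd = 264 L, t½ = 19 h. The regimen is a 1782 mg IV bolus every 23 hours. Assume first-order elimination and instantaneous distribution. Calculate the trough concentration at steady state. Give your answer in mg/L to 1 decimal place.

τ/t½ = 23/19 ≈ 1.2105, so fraction remaining f = (1/2)^(23/19) ≈ 0.4321.
Accumulation ratio R = 1/(1 − f) ≈ 1/0.5679 ≈ 1.7609.
Single-dose peak C₀ = D/Vd = 1782/264 ≈ 6.750 mg/L.
Steady-state peak Cmax,ss = C₀·R ≈ 6.750 × 1.7609 ≈ 11.886 mg/L.
One interval later, Cmin,ss = Cmax,ss·e^(−kτ) ≈ 11.886 × 0.4321 ≈ 5.136 mg/L.

5.1 mg/L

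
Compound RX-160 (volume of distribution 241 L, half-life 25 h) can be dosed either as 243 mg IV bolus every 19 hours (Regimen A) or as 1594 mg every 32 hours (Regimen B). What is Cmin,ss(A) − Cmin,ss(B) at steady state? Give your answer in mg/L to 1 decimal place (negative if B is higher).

-3.2 mg/L

Regimen A: f = (1/2)^(19/25) ≈ 0.5905; Cmin,ss = (243/241)·f/(1−f) ≈ 1.454 mg/L.
Regimen B: f = (1/2)^(32/25) ≈ 0.4118; Cmin,ss = (1594/241)·f/(1−f) ≈ 4.631 mg/L.
Difference ≈ 1.454 − 4.631 ≈ -3.177 mg/L.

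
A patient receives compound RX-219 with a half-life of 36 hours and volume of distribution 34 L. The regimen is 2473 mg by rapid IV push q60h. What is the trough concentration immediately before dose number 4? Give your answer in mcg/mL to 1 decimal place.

32.4 mcg/mL

f = (1/2)^(τ/t½) = (1/2)^(60/36) ≈ 0.3150.
C₀ = D/Vd = 2473/34 ≈ 72.735 mcg/mL.
Before the 4th dose, 3 doses have been given. Superposition: Cmin = C₀·(f + f² + … + f^3).
≈ 72.735 × (0.3150 + 0.0992 + 0.0313) ≈ 72.735 × 0.4455 ≈ 32.403 mcg/mL.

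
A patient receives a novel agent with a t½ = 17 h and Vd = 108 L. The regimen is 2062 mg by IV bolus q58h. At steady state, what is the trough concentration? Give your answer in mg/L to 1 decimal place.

k = ln2/t½ = ln2/17 ≈ 0.040773 h⁻¹; fraction remaining f = e^(−kτ) = e^(−0.040773×58) ≈ 0.0940.
Single-dose peak C₀ = D/Vd = 2062/108 ≈ 19.093 mg/L.
Steady-state trough Cmin,ss = C₀·f/(1−f) ≈ 19.093 × 0.0940/0.9060 ≈ 1.981 mg/L.

2.0 mg/L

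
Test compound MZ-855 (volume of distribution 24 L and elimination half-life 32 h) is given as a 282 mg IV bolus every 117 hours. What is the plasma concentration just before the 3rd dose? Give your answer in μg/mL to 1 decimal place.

f = (1/2)^(τ/t½) = (1/2)^(117/32) ≈ 0.0793.
C₀ = D/Vd = 282/24 ≈ 11.750 μg/mL.
Before the 3rd dose, 2 doses have been given. Superposition: Cmin = C₀·(f + f²).
≈ 11.750 × (0.0793 + 0.0063) ≈ 11.750 × 0.0856 ≈ 1.006 μg/mL.

1.0 μg/mL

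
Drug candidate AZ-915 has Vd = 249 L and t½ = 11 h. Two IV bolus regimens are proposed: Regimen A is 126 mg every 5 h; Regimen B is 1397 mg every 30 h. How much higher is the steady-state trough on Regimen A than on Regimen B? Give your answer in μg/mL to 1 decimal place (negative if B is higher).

0.4 μg/mL

Regimen A: f = (1/2)^(5/11) ≈ 0.7297; Cmin,ss = (126/249)·f/(1−f) ≈ 1.366 μg/mL.
Regimen B: f = (1/2)^(30/11) ≈ 0.1510; Cmin,ss = (1397/249)·f/(1−f) ≈ 0.998 μg/mL.
Difference ≈ 1.366 − 0.998 ≈ 0.368 μg/mL.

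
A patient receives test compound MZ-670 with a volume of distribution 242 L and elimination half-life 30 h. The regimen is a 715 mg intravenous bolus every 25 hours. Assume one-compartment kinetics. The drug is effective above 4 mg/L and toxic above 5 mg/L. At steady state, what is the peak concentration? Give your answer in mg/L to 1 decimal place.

k = ln2/t½ = ln2/30 ≈ 0.023105 h⁻¹; fraction remaining f = e^(−kτ) = e^(−0.023105×25) ≈ 0.5612.
Accumulation ratio R = 1/(1 − f) ≈ 1/0.4388 ≈ 2.2789.
Single-dose peak C₀ = D/Vd = 715/242 ≈ 2.955 mg/L.
Steady-state peak Cmax,ss = C₀·R ≈ 2.955 × 2.2789 ≈ 6.734 mg/L.
Peak 6.7 mg/L vs MTC 5 mg/L: exceeds toxic threshold.

6.7 mg/L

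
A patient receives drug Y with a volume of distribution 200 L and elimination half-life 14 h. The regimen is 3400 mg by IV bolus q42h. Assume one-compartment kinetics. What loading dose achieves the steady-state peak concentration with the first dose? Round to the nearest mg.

3886 mg

f = (1/2)^(42/14) ≈ 0.125000; accumulation ratio R = 1/(1−f) ≈ 1.14286.
Loading dose to hit Cmax,ss on first dose: D_load = D_maint·R ≈ 3400 × 1.14286 ≈ 3885.72 mg.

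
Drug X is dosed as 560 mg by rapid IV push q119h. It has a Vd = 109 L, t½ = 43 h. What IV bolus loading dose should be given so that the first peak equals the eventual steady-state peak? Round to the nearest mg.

656 mg

f = (1/2)^(119/43) ≈ 0.146865; accumulation ratio R = 1/(1−f) ≈ 1.17215.
Loading dose to hit Cmax,ss on first dose: D_load = D_maint·R ≈ 560 × 1.17215 ≈ 656.40 mg.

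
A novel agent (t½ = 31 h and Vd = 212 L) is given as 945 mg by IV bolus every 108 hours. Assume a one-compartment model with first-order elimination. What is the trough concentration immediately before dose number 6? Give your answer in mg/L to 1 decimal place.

0.4 mg/L

f = (1/2)^(τ/t½) = (1/2)^(108/31) ≈ 0.0894.
C₀ = D/Vd = 945/212 ≈ 4.458 mg/L.
Before the 6th dose, 5 doses have been given. Superposition: Cmin = C₀·(f + f² + … + f^5).
≈ 4.458 × (0.0894 + 0.0080 + 0.0007 + 0.0001 + 0.0000) ≈ 4.458 × 0.0982 ≈ 0.438 mg/L.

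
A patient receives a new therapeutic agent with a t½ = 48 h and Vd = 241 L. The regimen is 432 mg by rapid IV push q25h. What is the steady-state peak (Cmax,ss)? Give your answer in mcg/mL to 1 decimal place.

5.9 mcg/mL

τ/t½ = 25/48 ≈ 0.52083, so fraction remaining f = (1/2)^(25/48) ≈ 0.6970.
At steady state, accumulation factor R = 1/(1 − e^(−kτ)) ≈ 3.3003.
Single-dose peak C₀ = D/Vd = 432/241 ≈ 1.793 mcg/mL.
Steady-state peak Cmax,ss = C₀·R ≈ 1.793 × 3.3003 ≈ 5.917 mcg/mL.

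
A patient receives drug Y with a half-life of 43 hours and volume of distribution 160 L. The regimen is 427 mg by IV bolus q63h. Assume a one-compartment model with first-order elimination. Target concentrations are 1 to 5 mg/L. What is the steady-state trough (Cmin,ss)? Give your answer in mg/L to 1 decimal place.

1.5 mg/L

k = ln2/t½ = ln2/43 ≈ 0.016120 h⁻¹; fraction remaining f = e^(−kτ) = e^(−0.016120×63) ≈ 0.3622.
Accumulation ratio R = 1/(1 − f) ≈ 1/0.6378 ≈ 1.5679.
Single-dose peak C₀ = D/Vd = 427/160 ≈ 2.669 mg/L.
Steady-state peak Cmax,ss = C₀·R ≈ 2.669 × 1.5679 ≈ 4.185 mg/L.
One interval later, Cmin,ss = Cmax,ss·e^(−kτ) ≈ 4.185 × 0.3622 ≈ 1.516 mg/L.
Trough 1.5 mg/L vs MEC 1 mg/L: adequate.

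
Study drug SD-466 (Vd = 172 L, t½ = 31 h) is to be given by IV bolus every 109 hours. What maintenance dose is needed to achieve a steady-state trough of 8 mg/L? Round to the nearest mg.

τ/t½ = 109/31 ≈ 3.5161, so f = (1/2)^(109/31) ≈ 0.087406.
Cmin,ss = (D/Vd)·f/(1−f), so D = Cmin,ss·Vd·(1−f)/f.
D = 8 × 172 × (1−f)/f ≈ 8 × 172 × 10.44086 ≈ 14366.62 mg.

14367 mg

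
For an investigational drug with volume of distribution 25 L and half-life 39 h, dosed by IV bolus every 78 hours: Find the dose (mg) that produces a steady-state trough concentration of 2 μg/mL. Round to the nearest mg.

τ/t½ = 78/39 ≈ 2, so f = (1/2)^(78/39) ≈ 0.250000.
Cmin,ss = (D/Vd)·f/(1−f), so D = Cmin,ss·Vd·(1−f)/f.
D = 2 × 25 × (1−f)/f ≈ 2 × 25 × 3.00000 ≈ 150.00 mg.

150 mg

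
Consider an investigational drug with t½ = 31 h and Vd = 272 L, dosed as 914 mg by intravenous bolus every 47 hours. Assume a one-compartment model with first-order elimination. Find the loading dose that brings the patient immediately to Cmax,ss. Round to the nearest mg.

1405 mg

f = (1/2)^(47/31) ≈ 0.349623; accumulation ratio R = 1/(1−f) ≈ 1.53757.
Loading dose to hit Cmax,ss on first dose: D_load = D_maint·R ≈ 914 × 1.53757 ≈ 1405.34 mg.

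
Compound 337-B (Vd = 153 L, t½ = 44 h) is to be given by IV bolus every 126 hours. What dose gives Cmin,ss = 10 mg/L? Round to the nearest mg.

9606 mg

τ/t½ = 126/44 ≈ 2.8636, so f = (1/2)^(126/44) ≈ 0.137391.
Cmin,ss = (D/Vd)·f/(1−f), so D = Cmin,ss·Vd·(1−f)/f.
D = 10 × 153 × (1−f)/f ≈ 10 × 153 × 6.27850 ≈ 9606.10 mg.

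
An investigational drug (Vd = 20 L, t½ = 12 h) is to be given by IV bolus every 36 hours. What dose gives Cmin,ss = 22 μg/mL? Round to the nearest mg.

τ/t½ = 36/12 ≈ 3, so f = (1/2)^(36/12) ≈ 0.125000.
Cmin,ss = (D/Vd)·f/(1−f), so D = Cmin,ss·Vd·(1−f)/f.
D = 22 × 20 × (1−f)/f ≈ 22 × 20 × 7.00000 ≈ 3080.00 mg.

3080 mg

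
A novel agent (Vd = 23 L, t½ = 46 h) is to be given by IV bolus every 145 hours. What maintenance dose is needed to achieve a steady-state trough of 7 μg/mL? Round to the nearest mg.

1270 mg

τ/t½ = 145/46 ≈ 3.1522, so f = (1/2)^(145/46) ≈ 0.112487.
Cmin,ss = (D/Vd)·f/(1−f), so D = Cmin,ss·Vd·(1−f)/f.
D = 7 × 23 × (1−f)/f ≈ 7 × 23 × 7.88992 ≈ 1270.28 mg.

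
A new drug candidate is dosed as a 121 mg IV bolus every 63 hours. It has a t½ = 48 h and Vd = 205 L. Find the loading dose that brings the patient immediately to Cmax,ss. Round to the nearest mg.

203 mg

f = (1/2)^(63/48) ≈ 0.402623; accumulation ratio R = 1/(1−f) ≈ 1.67398.
Loading dose to hit Cmax,ss on first dose: D_load = D_maint·R ≈ 121 × 1.67398 ≈ 202.55 mg.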